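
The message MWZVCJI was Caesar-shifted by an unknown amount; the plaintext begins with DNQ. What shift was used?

9

From the crib: M(12)−D(3)=9, so the shift is 9.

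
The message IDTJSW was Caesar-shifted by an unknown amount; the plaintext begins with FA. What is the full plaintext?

From the crib: I(8)−F(5)=3, so the shift is 3.
Subtract 3 from each ciphertext letter:
I(8): 8−3=5 → F
D(3): 3−3=0 → A
T(19): 19−3=16 → Q
J(9): 9−3=6 → G
S(18): 18−3=15 → P
W(22): 22−3=19 → T

FAQGPT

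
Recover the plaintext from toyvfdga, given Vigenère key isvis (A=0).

Repeat the key across the ciphertext: isvisisv
t(19)−i(8): 11 → l
o(14)−s(18): -4≡22 → w
y(24)−v(21): 3 → d
v(21)−i(8): 13 → n
f(5)−s(18): -13≡13 → n
d(3)−i(8): -5≡21 → v
g(6)−s(18): -12≡14 → o
a(0)−v(21): -21≡5 → f

lwdnnvof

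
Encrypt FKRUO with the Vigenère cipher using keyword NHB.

Repeat the key across the message: NHBNH
F(5)+N(13): 18 → S
K(10)+H(7): 17 → R
R(17)+B(1): 18 → S
U(20)+N(13): 33≡7 → H
O(14)+H(7): 21 → V

SRSHV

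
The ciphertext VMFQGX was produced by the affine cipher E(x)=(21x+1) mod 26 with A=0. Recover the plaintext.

The inverse of 21 mod 26 is 5, since 21·5=105≡1. Apply D(y)=5·(y−1) mod 26:
V(21): 5·(21−1)=100≡22 → W
M(12): 5·(12−1)=55≡3 → D
F(5): 5·(5−1)=20 → U
Q(16): 5·(16−1)=75≡23 → X
G(6): 5·(6−1)=25 → Z
X(23): 5·(23−1)=110≡6 → G

WDUXZG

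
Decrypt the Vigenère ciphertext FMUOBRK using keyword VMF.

Repeat the key across the ciphertext: VMFVMFV
F(5)−V(21): -16≡10 → K
M(12)−M(12): 0 → A
U(20)−F(5): 15 → P
O(14)−V(21): -7≡19 → T
B(1)−M(12): -11≡15 → P
R(17)−F(5): 12 → M
K(10)−V(21): -11≡15 → P

KAPTPMP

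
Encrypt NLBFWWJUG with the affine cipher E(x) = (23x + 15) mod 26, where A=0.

N(13): 23·13+15=314≡2 → C
L(11): 23·11+15=268≡8 → I
B(1): 23·1+15=38≡12 → M
F(5): 23·5+15=130≡0 → A
W(22): 23·22+15=521≡1 → B
W(22): 23·22+15=521≡1 → B
J(9): 23·9+15=222≡14 → O
U(20): 23·20+15=475≡7 → H
G(6): 23·6+15=153≡23 → X

CIMABBOHX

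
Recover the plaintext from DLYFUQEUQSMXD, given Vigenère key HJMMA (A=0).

WCMTUJVIESFOR

Repeat the key across the ciphertext: HJMMAHJMMAHJM
D(3)−H(7): -4≡22 → W
L(11)−J(9): 2 → C
Y(24)−M(12): 12 → M
F(5)−M(12): -7≡19 → T
U(20)−A(0): 20 → U
Q(16)−H(7): 9 → J
E(4)−J(9): -5≡21 → V
U(20)−M(12): 8 → I
Q(16)−M(12): 4 → E
S(18)−A(0): 18 → S
M(12)−H(7): 5 → F
X(23)−J(9): 14 → O
D(3)−M(12): -9≡17 → R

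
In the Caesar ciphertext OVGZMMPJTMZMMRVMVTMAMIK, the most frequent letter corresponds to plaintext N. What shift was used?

The most frequent ciphertext letter is M (appears 8 times).
M is position 12; N is position 13.
Shift = -1≡25.

25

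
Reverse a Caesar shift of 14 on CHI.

C(2): 2−14=-12≡14 → O
H(7): 7−14=-7≡19 → T
I(8): 8−14=-6≡20 → U

OTU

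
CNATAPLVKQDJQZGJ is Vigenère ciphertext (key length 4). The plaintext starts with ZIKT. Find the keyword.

DFQA

Subtract each crib letter from the matching ciphertext letter (mod 26):
C(2)−Z(25)=-23≡3 → D
N(13)−I(8)=5 → F
A(0)−K(10)=-10≡16 → Q
T(19)−T(19)=0 → A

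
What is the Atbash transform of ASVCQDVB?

ZHEXJWEY

A(0) → Z(25)
S(18) → H(7)
V(21) → E(4)
C(2) → X(23)
Q(16) → J(9)
D(3) → W(22)
V(21) → E(4)
B(1) → Y(24)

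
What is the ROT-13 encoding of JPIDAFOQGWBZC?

J(9): 9+13=22 → W
P(15): 15+13=28≡2 → C
I(8): 8+13=21 → V
D(3): 3+13=16 → Q
A(0): 0+13=13 → N
F(5): 5+13=18 → S
O(14): 14+13=27≡1 → B
Q(16): 16+13=29≡3 → D
G(6): 6+13=19 → T
W(22): 22+13=35≡9 → J
B(1): 1+13=14 → O
Z(25): 25+13=38≡12 → M
C(2): 2+13=15 → P

WCVQNSBDTJOMP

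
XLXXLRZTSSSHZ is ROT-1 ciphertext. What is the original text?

WKWWKQYSRRRGY

X(23): 23−1=22 → W
L(11): 11−1=10 → K
X(23): 23−1=22 → W
X(23): 23−1=22 → W
L(11): 11−1=10 → K
R(17): 17−1=16 → Q
Z(25): 25−1=24 → Y
T(19): 19−1=18 → S
S(18): 18−1=17 → R
S(18): 18−1=17 → R
S(18): 18−1=17 → R
H(7): 7−1=6 → G
Z(25): 25−1=24 → Y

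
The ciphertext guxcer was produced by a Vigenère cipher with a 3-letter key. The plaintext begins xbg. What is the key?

jtr

Subtract each crib letter from the matching ciphertext letter (mod 26):
g(6)−x(23)=-17≡9 → j
u(20)−b(1)=19 → t
x(23)−g(6)=17 → r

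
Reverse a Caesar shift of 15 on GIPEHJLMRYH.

RTAPSUWXCJS

G(6): 6−15=-9≡17 → R
I(8): 8−15=-7≡19 → T
P(15): 15−15=0 → A
E(4): 4−15=-11≡15 → P
H(7): 7−15=-8≡18 → S
J(9): 9−15=-6≡20 → U
L(11): 11−15=-4≡22 → W
M(12): 12−15=-3≡23 → X
R(17): 17−15=2 → C
Y(24): 24−15=9 → J
H(7): 7−15=-8≡18 → S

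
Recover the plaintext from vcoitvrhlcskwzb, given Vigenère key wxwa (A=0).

Repeat the key across the ciphertext: wxwawxwawxwawxw
v(21)−w(22): -1≡25 → z
c(2)−x(23): -21≡5 → f
o(14)−w(22): -8≡18 → s
i(8)−a(0): 8 → i
t(19)−w(22): -3≡23 → x
v(21)−x(23): -2≡24 → y
r(17)−w(22): -5≡21 → v
h(7)−a(0): 7 → h
l(11)−w(22): -11≡15 → p
c(2)−x(23): -21≡5 → f
s(18)−w(22): -4≡22 → w
k(10)−a(0): 10 → k
w(22)−w(22): 0 → a
z(25)−x(23): 2 → c
b(1)−w(22): -21≡5 → f

zfsixyvhpfwkacf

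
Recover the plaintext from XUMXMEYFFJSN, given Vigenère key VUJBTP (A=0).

Repeat the key across the ciphertext: VUJBTPVUJBTP
X(23)−V(21): 2 → C
U(20)−U(20): 0 → A
M(12)−J(9): 3 → D
X(23)−B(1): 22 → W
M(12)−T(19): -7≡19 → T
E(4)−P(15): -11≡15 → P
Y(24)−V(21): 3 → D
F(5)−U(20): -15≡11 → L
F(5)−J(9): -4≡22 → W
J(9)−B(1): 8 → I
S(18)−T(19): -1≡25 → Z
N(13)−P(15): -2≡24 → Y

CADWTPDLWIZY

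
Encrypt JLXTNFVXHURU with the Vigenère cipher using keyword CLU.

LWRVYZXIBWCO

Repeat the key across the message: CLUCLUCLUCLU
J(9)+C(2): 11 → L
L(11)+L(11): 22 → W
X(23)+U(20): 43≡17 → R
T(19)+C(2): 21 → V
N(13)+L(11): 24 → Y
F(5)+U(20): 25 → Z
V(21)+C(2): 23 → X
X(23)+L(11): 34≡8 → I
H(7)+U(20): 27≡1 → B
U(20)+C(2): 22 → W
R(17)+L(11): 28≡2 → C
U(20)+U(20): 40≡14 → O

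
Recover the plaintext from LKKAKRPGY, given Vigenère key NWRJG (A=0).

Repeat the key across the ciphertext: NWRJGNWRJ
L(11)−N(13): -2≡24 → Y
K(10)−W(22): -12≡14 → O
K(10)−R(17): -7≡19 → T
A(0)−J(9): -9≡17 → R
K(10)−G(6): 4 → E
R(17)−N(13): 4 → E
P(15)−W(22): -7≡19 → T
G(6)−R(17): -11≡15 → P
Y(24)−J(9): 15 → P

YOTREETPP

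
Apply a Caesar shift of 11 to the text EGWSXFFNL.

E(4): 4+11=15 → P
G(6): 6+11=17 → R
W(22): 22+11=33≡7 → H
S(18): 18+11=29≡3 → D
X(23): 23+11=34≡8 → I
F(5): 5+11=16 → Q
F(5): 5+11=16 → Q
N(13): 13+11=24 → Y
L(11): 11+11=22 → W

PRHDIQQYW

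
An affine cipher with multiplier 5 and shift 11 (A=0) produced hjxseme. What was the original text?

uksrjvj

The inverse of 5 mod 26 is 21, since 5·21=105≡1. Apply D(y)=21·(y−11) mod 26:
h(7): 21·(7−11)=-84≡20 → u
j(9): 21·(9−11)=-42≡10 → k
x(23): 21·(23−11)=252≡18 → s
s(18): 21·(18−11)=147≡17 → r
e(4): 21·(4−11)=-147≡9 → j
m(12): 21·(12−11)=21 → v
e(4): 21·(4−11)=-147≡9 → j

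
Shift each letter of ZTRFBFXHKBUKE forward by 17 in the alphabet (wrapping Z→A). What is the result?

QKIWSWOYBSLBV

Z(25): 25+17=42≡16 → Q
T(19): 19+17=36≡10 → K
R(17): 17+17=34≡8 → I
F(5): 5+17=22 → W
B(1): 1+17=18 → S
F(5): 5+17=22 → W
X(23): 23+17=40≡14 → O
H(7): 7+17=24 → Y
K(10): 10+17=27≡1 → B
B(1): 1+17=18 → S
U(20): 20+17=37≡11 → L
K(10): 10+17=27≡1 → B
E(4): 4+17=21 → V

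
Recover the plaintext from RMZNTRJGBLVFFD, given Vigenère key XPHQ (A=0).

UXSXWCCQEWOPIO

Repeat the key across the ciphertext: XPHQXPHQXPHQXP
R(17)−X(23): -6≡20 → U
M(12)−P(15): -3≡23 → X
Z(25)−H(7): 18 → S
N(13)−Q(16): -3≡23 → X
T(19)−X(23): -4≡22 → W
R(17)−P(15): 2 → C
J(9)−H(7): 2 → C
G(6)−Q(16): -10≡16 → Q
B(1)−X(23): -22≡4 → E
L(11)−P(15): -4≡22 → W
V(21)−H(7): 14 → O
F(5)−Q(16): -11≡15 → P
F(5)−X(23): -18≡8 → I
D(3)−P(15): -12≡14 → O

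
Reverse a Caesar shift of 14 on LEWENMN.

XQIQZYZ

L(11): 11−14=-3≡23 → X
E(4): 4−14=-10≡16 → Q
W(22): 22−14=8 → I
E(4): 4−14=-10≡16 → Q
N(13): 13−14=-1≡25 → Z
M(12): 12−14=-2≡24 → Y
N(13): 13−14=-1≡25 → Z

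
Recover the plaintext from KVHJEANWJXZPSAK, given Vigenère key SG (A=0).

SPPDMUVQRRHJAUS

Repeat the key across the ciphertext: SGSGSGSGSGSGSGS
K(10)−S(18): -8≡18 → S
V(21)−G(6): 15 → P
H(7)−S(18): -11≡15 → P
J(9)−G(6): 3 → D
E(4)−S(18): -14≡12 → M
A(0)−G(6): -6≡20 → U
N(13)−S(18): -5≡21 → V
W(22)−G(6): 16 → Q
J(9)−S(18): -9≡17 → R
X(23)−G(6): 17 → R
Z(25)−S(18): 7 → H
P(15)−G(6): 9 → J
S(18)−S(18): 0 → A
A(0)−G(6): -6≡20 → U
K(10)−S(18): -8≡18 → S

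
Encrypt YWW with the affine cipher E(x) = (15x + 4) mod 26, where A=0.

Y(24): 15·24+4=364≡0 → A
W(22): 15·22+4=334≡22 → W
W(22): 15·22+4=334≡22 → W

AWW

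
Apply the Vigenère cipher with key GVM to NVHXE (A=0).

TQTDZ

Repeat the key across the message: GVMGV
N(13)+G(6): 19 → T
V(21)+V(21): 42≡16 → Q
H(7)+M(12): 19 → T
X(23)+G(6): 29≡3 → D
E(4)+V(21): 25 → Z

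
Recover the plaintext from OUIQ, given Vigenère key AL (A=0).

OJIF

Repeat the key across the ciphertext: ALAL
O(14)−A(0): 14 → O
U(20)−L(11): 9 → J
I(8)−A(0): 8 → I
Q(16)−L(11): 5 → F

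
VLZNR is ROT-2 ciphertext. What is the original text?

V(21): 21−2=19 → T
L(11): 11−2=9 → J
Z(25): 25−2=23 → X
N(13): 13−2=11 → L
R(17): 17−2=15 → P

TJXLP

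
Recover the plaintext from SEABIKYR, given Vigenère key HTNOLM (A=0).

Repeat the key across the ciphertext: HTNOLMHT
S(18)−H(7): 11 → L
E(4)−T(19): -15≡11 → L
A(0)−N(13): -13≡13 → N
B(1)−O(14): -13≡13 → N
I(8)−L(11): -3≡23 → X
K(10)−M(12): -2≡24 → Y
Y(24)−H(7): 17 → R
R(17)−T(19): -2≡24 → Y

LLNNXYRY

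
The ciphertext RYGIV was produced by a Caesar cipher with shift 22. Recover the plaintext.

VCKMZ

R(17): 17−22=-5≡21 → V
Y(24): 24−22=2 → C
G(6): 6−22=-16≡10 → K
I(8): 8−22=-14≡12 → M
V(21): 21−22=-1≡25 → Z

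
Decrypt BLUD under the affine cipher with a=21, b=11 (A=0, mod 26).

CATM

The inverse of 21 mod 26 is 5, since 21·5=105≡1. Apply D(y)=5·(y−11) mod 26:
B(1): 5·(1−11)=-50≡2 → C
L(11): 5·(11−11)=0 → A
U(20): 5·(20−11)=45≡19 → T
D(3): 5·(3−11)=-40≡12 → M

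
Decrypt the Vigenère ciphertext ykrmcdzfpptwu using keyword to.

Repeat the key across the ciphertext: totototototot
y(24)−t(19): 5 → f
k(10)−o(14): -4≡22 → w
r(17)−t(19): -2≡24 → y
m(12)−o(14): -2≡24 → y
c(2)−t(19): -17≡9 → j
d(3)−o(14): -11≡15 → p
z(25)−t(19): 6 → g
f(5)−o(14): -9≡17 → r
p(15)−t(19): -4≡22 → w
p(15)−o(14): 1 → b
t(19)−t(19): 0 → a
w(22)−o(14): 8 → i
u(20)−t(19): 1 → b

fwyyjpgrwbaib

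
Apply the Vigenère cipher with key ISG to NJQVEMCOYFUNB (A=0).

Repeat the key across the message: ISGISGISGISGI
N(13)+I(8): 21 → V
J(9)+S(18): 27≡1 → B
Q(16)+G(6): 22 → W
V(21)+I(8): 29≡3 → D
E(4)+S(18): 22 → W
M(12)+G(6): 18 → S
C(2)+I(8): 10 → K
O(14)+S(18): 32≡6 → G
Y(24)+G(6): 30≡4 → E
F(5)+I(8): 13 → N
U(20)+S(18): 38≡12 → M
N(13)+G(6): 19 → T
B(1)+I(8): 9 → J

VBWDWSKGENMTJ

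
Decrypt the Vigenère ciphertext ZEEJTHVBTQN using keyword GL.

Repeat the key across the ciphertext: GLGLGLGLGLG
Z(25)−G(6): 19 → T
E(4)−L(11): -7≡19 → T
E(4)−G(6): -2≡24 → Y
J(9)−L(11): -2≡24 → Y
T(19)−G(6): 13 → N
H(7)−L(11): -4≡22 → W
V(21)−G(6): 15 → P
B(1)−L(11): -10≡16 → Q
T(19)−G(6): 13 → N
Q(16)−L(11): 5 → F
N(13)−G(6): 7 → H

TTYYNWPQNFH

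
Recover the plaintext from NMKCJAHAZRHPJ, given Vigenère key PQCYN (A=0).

YWIEWLRYBESZH

Repeat the key across the ciphertext: PQCYNPQCYNPQC
N(13)−P(15): -2≡24 → Y
M(12)−Q(16): -4≡22 → W
K(10)−C(2): 8 → I
C(2)−Y(24): -22≡4 → E
J(9)−N(13): -4≡22 → W
A(0)−P(15): -15≡11 → L
H(7)−Q(16): -9≡17 → R
A(0)−C(2): -2≡24 → Y
Z(25)−Y(24): 1 → B
R(17)−N(13): 4 → E
H(7)−P(15): -8≡18 → S
P(15)−Q(16): -1≡25 → Z
J(9)−C(2): 7 → H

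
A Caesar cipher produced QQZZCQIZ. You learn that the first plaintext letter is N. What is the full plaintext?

From the crib: Q(16)−N(13)=3, so the shift is 3.
Subtract 3 from each ciphertext letter:
Q(16): 16−3=13 → N
Q(16): 16−3=13 → N
Z(25): 25−3=22 → W
Z(25): 25−3=22 → W
C(2): 2−3=-1≡25 → Z
Q(16): 16−3=13 → N
I(8): 8−3=5 → F
Z(25): 25−3=22 → W

NNWWZNFW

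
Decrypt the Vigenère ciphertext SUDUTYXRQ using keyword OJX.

Repeat the key across the ciphertext: OJXOJXOJX
S(18)−O(14): 4 → E
U(20)−J(9): 11 → L
D(3)−X(23): -20≡6 → G
U(20)−O(14): 6 → G
T(19)−J(9): 10 → K
Y(24)−X(23): 1 → B
X(23)−O(14): 9 → J
R(17)−J(9): 8 → I
Q(16)−X(23): -7≡19 → T

ELGGKBJIT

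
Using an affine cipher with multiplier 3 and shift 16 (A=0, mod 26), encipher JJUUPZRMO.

RRYYJNPAG

J(9): 3·9+16=43≡17 → R
J(9): 3·9+16=43≡17 → R
U(20): 3·20+16=76≡24 → Y
U(20): 3·20+16=76≡24 → Y
P(15): 3·15+16=61≡9 → J
Z(25): 3·25+16=91≡13 → N
R(17): 3·17+16=67≡15 → P
M(12): 3·12+16=52≡0 → A
O(14): 3·14+16=58≡6 → G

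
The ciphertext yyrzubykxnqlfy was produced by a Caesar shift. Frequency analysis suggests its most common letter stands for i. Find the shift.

The most frequent ciphertext letter is y (appears 4 times).
y is position 24; i is position 8.
Shift = 16.

16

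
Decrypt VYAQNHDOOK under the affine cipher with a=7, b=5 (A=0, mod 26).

The inverse of 7 mod 26 is 15, since 7·15=105≡1. Apply D(y)=15·(y−5) mod 26:
V(21): 15·(21−5)=240≡6 → G
Y(24): 15·(24−5)=285≡25 → Z
A(0): 15·(0−5)=-75≡3 → D
Q(16): 15·(16−5)=165≡9 → J
N(13): 15·(13−5)=120≡16 → Q
H(7): 15·(7−5)=30≡4 → E
D(3): 15·(3−5)=-30≡22 → W
O(14): 15·(14−5)=135≡5 → F
O(14): 15·(14−5)=135≡5 → F
K(10): 15·(10−5)=75≡23 → X

GZDJQEWFFX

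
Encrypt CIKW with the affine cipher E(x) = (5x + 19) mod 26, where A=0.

C(2): 5·2+19=29≡3 → D
I(8): 5·8+19=59≡7 → H
K(10): 5·10+19=69≡17 → R
W(22): 5·22+19=129≡25 → Z

DHRZ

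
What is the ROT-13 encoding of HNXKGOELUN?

H(7): 7+13=20 → U
N(13): 13+13=26≡0 → A
X(23): 23+13=36≡10 → K
K(10): 10+13=23 → X
G(6): 6+13=19 → T
O(14): 14+13=27≡1 → B
E(4): 4+13=17 → R
L(11): 11+13=24 → Y
U(20): 20+13=33≡7 → H
N(13): 13+13=26≡0 → A

UAKXTBRYHA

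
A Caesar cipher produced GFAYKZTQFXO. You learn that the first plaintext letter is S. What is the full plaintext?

SRMKWLFCRJA

From the crib: G(6)−S(18)=-12≡14, so the shift is 14.
Subtract 14 from each ciphertext letter:
G(6): 6−14=-8≡18 → S
F(5): 5−14=-9≡17 → R
A(0): 0−14=-14≡12 → M
Y(24): 24−14=10 → K
K(10): 10−14=-4≡22 → W
Z(25): 25−14=11 → L
T(19): 19−14=5 → F
Q(16): 16−14=2 → C
F(5): 5−14=-9≡17 → R
X(23): 23−14=9 → J
O(14): 14−14=0 → A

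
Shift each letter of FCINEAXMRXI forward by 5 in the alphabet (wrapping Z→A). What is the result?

KHNSJFCRWCN

F(5): 5+5=10 → K
C(2): 2+5=7 → H
I(8): 8+5=13 → N
N(13): 13+5=18 → S
E(4): 4+5=9 → J
A(0): 0+5=5 → F
X(23): 23+5=28≡2 → C
M(12): 12+5=17 → R
R(17): 17+5=22 → W
X(23): 23+5=28≡2 → C
I(8): 8+5=13 → N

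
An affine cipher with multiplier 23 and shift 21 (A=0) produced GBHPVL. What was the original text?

FYWCAM

The inverse of 23 mod 26 is 17, since 23·17=391≡1. Apply D(y)=17·(y−21) mod 26:
G(6): 17·(6−21)=-255≡5 → F
B(1): 17·(1−21)=-340≡24 → Y
H(7): 17·(7−21)=-238≡22 → W
P(15): 17·(15−21)=-102≡2 → C
V(21): 17·(21−21)=0 → A
L(11): 17·(11−21)=-170≡12 → M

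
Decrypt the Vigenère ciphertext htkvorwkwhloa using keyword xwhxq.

Repeat the key across the ciphertext: xwhxqxwhxqxwh
h(7)−x(23): -16≡10 → k
t(19)−w(22): -3≡23 → x
k(10)−h(7): 3 → d
v(21)−x(23): -2≡24 → y
o(14)−q(16): -2≡24 → y
r(17)−x(23): -6≡20 → u
w(22)−w(22): 0 → a
k(10)−h(7): 3 → d
w(22)−x(23): -1≡25 → z
h(7)−q(16): -9≡17 → r
l(11)−x(23): -12≡14 → o
o(14)−w(22): -8≡18 → s
a(0)−h(7): -7≡19 → t

kxdyyuadzrost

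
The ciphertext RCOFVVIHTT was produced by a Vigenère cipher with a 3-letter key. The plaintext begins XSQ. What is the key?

Subtract each crib letter from the matching ciphertext letter (mod 26):
R(17)−X(23)=-6≡20 → U
C(2)−S(18)=-16≡10 → K
O(14)−Q(16)=-2≡24 → Y

UKY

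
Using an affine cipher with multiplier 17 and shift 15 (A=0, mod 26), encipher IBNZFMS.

I(8): 17·8+15=151≡21 → V
B(1): 17·1+15=32≡6 → G
N(13): 17·13+15=236≡2 → C
Z(25): 17·25+15=440≡24 → Y
F(5): 17·5+15=100≡22 → W
M(12): 17·12+15=219≡11 → L
S(18): 17·18+15=321≡9 → J

VGCYWLJ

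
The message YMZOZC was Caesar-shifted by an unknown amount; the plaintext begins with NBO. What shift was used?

11

From the crib: Y(24)−N(13)=11, so the shift is 11.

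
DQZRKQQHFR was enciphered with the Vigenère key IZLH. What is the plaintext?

VROKCRFAXS

Repeat the key across the ciphertext: IZLHIZLHIZ
D(3)−I(8): -5≡21 → V
Q(16)−Z(25): -9≡17 → R
Z(25)−L(11): 14 → O
R(17)−H(7): 10 → K
K(10)−I(8): 2 → C
Q(16)−Z(25): -9≡17 → R
Q(16)−L(11): 5 → F
H(7)−H(7): 0 → A
F(5)−I(8): -3≡23 → X
R(17)−Z(25): -8≡18 → S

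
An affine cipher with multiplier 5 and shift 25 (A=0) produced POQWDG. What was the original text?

YDTPGR

The inverse of 5 mod 26 is 21, since 5·21=105≡1. Apply D(y)=21·(y−25) mod 26:
P(15): 21·(15−25)=-210≡24 → Y
O(14): 21·(14−25)=-231≡3 → D
Q(16): 21·(16−25)=-189≡19 → T
W(22): 21·(22−25)=-63≡15 → P
D(3): 21·(3−25)=-462≡6 → G
G(6): 21·(6−25)=-399≡17 → R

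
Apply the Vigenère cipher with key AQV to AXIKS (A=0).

ANDKI

Repeat the key across the message: AQVAQ
A(0)+A(0): 0 → A
X(23)+Q(16): 39≡13 → N
I(8)+V(21): 29≡3 → D
K(10)+A(0): 10 → K
S(18)+Q(16): 34≡8 → I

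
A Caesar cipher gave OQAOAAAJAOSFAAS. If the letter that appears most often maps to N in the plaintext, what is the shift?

The most frequent ciphertext letter is A (appears 7 times).
A is position 0; N is position 13.
Shift = -13≡13.

13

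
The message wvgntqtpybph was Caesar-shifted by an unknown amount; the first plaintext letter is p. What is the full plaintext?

pozgmjmiruia

From the crib: w(22)−p(15)=7, so the shift is 7.
Subtract 7 from each ciphertext letter:
w(22): 22−7=15 → p
v(21): 21−7=14 → o
g(6): 6−7=-1≡25 → z
n(13): 13−7=6 → g
t(19): 19−7=12 → m
q(16): 16−7=9 → j
t(19): 19−7=12 → m
p(15): 15−7=8 → i
y(24): 24−7=17 → r
b(1): 1−7=-6≡20 → u
p(15): 15−7=8 → i
h(7): 7−7=0 → a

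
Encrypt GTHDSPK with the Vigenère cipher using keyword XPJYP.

Repeat the key across the message: XPJYPXP
G(6)+X(23): 29≡3 → D
T(19)+P(15): 34≡8 → I
H(7)+J(9): 16 → Q
D(3)+Y(24): 27≡1 → B
S(18)+P(15): 33≡7 → H
P(15)+X(23): 38≡12 → M
K(10)+P(15): 25 → Z

DIQBHMZ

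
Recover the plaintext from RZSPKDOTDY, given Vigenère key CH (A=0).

Repeat the key across the ciphertext: CHCHCHCHCH
R(17)−C(2): 15 → P
Z(25)−H(7): 18 → S
S(18)−C(2): 16 → Q
P(15)−H(7): 8 → I
K(10)−C(2): 8 → I
D(3)−H(7): -4≡22 → W
O(14)−C(2): 12 → M
T(19)−H(7): 12 → M
D(3)−C(2): 1 → B
Y(24)−H(7): 17 → R

PSQIIWMMBR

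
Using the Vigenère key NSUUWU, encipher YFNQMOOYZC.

LXHKIIBQTW

Repeat the key across the message: NSUUWUNSUU
Y(24)+N(13): 37≡11 → L
F(5)+S(18): 23 → X
N(13)+U(20): 33≡7 → H
Q(16)+U(20): 36≡10 → K
M(12)+W(22): 34≡8 → I
O(14)+U(20): 34≡8 → I
O(14)+N(13): 27≡1 → B
Y(24)+S(18): 42≡16 → Q
Z(25)+U(20): 45≡19 → T
C(2)+U(20): 22 → W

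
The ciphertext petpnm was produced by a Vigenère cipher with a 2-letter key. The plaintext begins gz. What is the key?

Subtract each crib letter from the matching ciphertext letter (mod 26):
p(15)−g(6)=9 → j
e(4)−z(25)=-21≡5 → f

jf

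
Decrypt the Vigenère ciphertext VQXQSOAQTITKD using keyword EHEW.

RJTUOHWUPBPOZ

Repeat the key across the ciphertext: EHEWEHEWEHEWE
V(21)−E(4): 17 → R
Q(16)−H(7): 9 → J
X(23)−E(4): 19 → T
Q(16)−W(22): -6≡20 → U
S(18)−E(4): 14 → O
O(14)−H(7): 7 → H
A(0)−E(4): -4≡22 → W
Q(16)−W(22): -6≡20 → U
T(19)−E(4): 15 → P
I(8)−H(7): 1 → B
T(19)−E(4): 15 → P
K(10)−W(22): -12≡14 → O
D(3)−E(4): -1≡25 → Z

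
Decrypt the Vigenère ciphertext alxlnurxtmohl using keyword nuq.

Repeat the key across the ciphertext: nuqnuqnuqnuqn
a(0)−n(13): -13≡13 → n
l(11)−u(20): -9≡17 → r
x(23)−q(16): 7 → h
l(11)−n(13): -2≡24 → y
n(13)−u(20): -7≡19 → t
u(20)−q(16): 4 → e
r(17)−n(13): 4 → e
x(23)−u(20): 3 → d
t(19)−q(16): 3 → d
m(12)−n(13): -1≡25 → z
o(14)−u(20): -6≡20 → u
h(7)−q(16): -9≡17 → r
l(11)−n(13): -2≡24 → y

nrhyteeddzury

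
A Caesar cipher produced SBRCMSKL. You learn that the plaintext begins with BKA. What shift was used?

17

From the crib: S(18)−B(1)=17, so the shift is 17.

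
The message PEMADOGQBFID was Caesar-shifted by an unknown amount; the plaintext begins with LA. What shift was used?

From the crib: P(15)−L(11)=4, so the shift is 4.

4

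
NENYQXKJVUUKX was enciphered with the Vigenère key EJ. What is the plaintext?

JVJPMOGARLQBT

Repeat the key across the ciphertext: EJEJEJEJEJEJE
N(13)−E(4): 9 → J
E(4)−J(9): -5≡21 → V
N(13)−E(4): 9 → J
Y(24)−J(9): 15 → P
Q(16)−E(4): 12 → M
X(23)−J(9): 14 → O
K(10)−E(4): 6 → G
J(9)−J(9): 0 → A
V(21)−E(4): 17 → R
U(20)−J(9): 11 → L
U(20)−E(4): 16 → Q
K(10)−J(9): 1 → B
X(23)−E(4): 19 → T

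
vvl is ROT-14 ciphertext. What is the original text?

hhx

v(21): 21−14=7 → h
v(21): 21−14=7 → h
l(11): 11−14=-3≡23 → x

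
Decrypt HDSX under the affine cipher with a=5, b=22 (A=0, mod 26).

XRUV

The inverse of 5 mod 26 is 21, since 5·21=105≡1. Apply D(y)=21·(y−22) mod 26:
H(7): 21·(7−22)=-315≡23 → X
D(3): 21·(3−22)=-399≡17 → R
S(18): 21·(18−22)=-84≡20 → U
X(23): 21·(23−22)=21 → V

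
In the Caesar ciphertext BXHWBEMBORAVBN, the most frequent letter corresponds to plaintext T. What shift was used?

8

The most frequent ciphertext letter is B (appears 4 times).
B is position 1; T is position 19.
Shift = -18≡8.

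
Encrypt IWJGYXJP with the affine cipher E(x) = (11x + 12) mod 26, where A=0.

I(8): 11·8+12=100≡22 → W
W(22): 11·22+12=254≡20 → U
J(9): 11·9+12=111≡7 → H
G(6): 11·6+12=78≡0 → A
Y(24): 11·24+12=276≡16 → Q
X(23): 11·23+12=265≡5 → F
J(9): 11·9+12=111≡7 → H
P(15): 11·15+12=177≡21 → V

WUHAQFHV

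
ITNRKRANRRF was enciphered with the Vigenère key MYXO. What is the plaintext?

Repeat the key across the ciphertext: MYXOMYXOMYX
I(8)−M(12): -4≡22 → W
T(19)−Y(24): -5≡21 → V
N(13)−X(23): -10≡16 → Q
R(17)−O(14): 3 → D
K(10)−M(12): -2≡24 → Y
R(17)−Y(24): -7≡19 → T
A(0)−X(23): -23≡3 → D
N(13)−O(14): -1≡25 → Z
R(17)−M(12): 5 → F
R(17)−Y(24): -7≡19 → T
F(5)−X(23): -18≡8 → I

WVQDYTDZFTI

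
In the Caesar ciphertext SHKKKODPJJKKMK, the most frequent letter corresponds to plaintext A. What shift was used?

10

The most frequent ciphertext letter is K (appears 6 times).
K is position 10; A is position 0.
Shift = 10.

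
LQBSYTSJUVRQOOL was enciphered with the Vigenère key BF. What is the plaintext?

Repeat the key across the ciphertext: BFBFBFBFBFBFBFB
L(11)−B(1): 10 → K
Q(16)−F(5): 11 → L
B(1)−B(1): 0 → A
S(18)−F(5): 13 → N
Y(24)−B(1): 23 → X
T(19)−F(5): 14 → O
S(18)−B(1): 17 → R
J(9)−F(5): 4 → E
U(20)−B(1): 19 → T
V(21)−F(5): 16 → Q
R(17)−B(1): 16 → Q
Q(16)−F(5): 11 → L
O(14)−B(1): 13 → N
O(14)−F(5): 9 → J
L(11)−B(1): 10 → K

KLANXORETQQLNJK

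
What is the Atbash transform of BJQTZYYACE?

B(1) → Y(24)
J(9) → Q(16)
Q(16) → J(9)
T(19) → G(6)
Z(25) → A(0)
Y(24) → B(1)
Y(24) → B(1)
A(0) → Z(25)
C(2) → X(23)
E(4) → V(21)

YQJGABBZXV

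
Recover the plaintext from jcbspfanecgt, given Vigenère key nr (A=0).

wlobconwrltc

Repeat the key across the ciphertext: nrnrnrnrnrnr
j(9)−n(13): -4≡22 → w
c(2)−r(17): -15≡11 → l
b(1)−n(13): -12≡14 → o
s(18)−r(17): 1 → b
p(15)−n(13): 2 → c
f(5)−r(17): -12≡14 → o
a(0)−n(13): -13≡13 → n
n(13)−r(17): -4≡22 → w
e(4)−n(13): -9≡17 → r
c(2)−r(17): -15≡11 → l
g(6)−n(13): -7≡19 → t
t(19)−r(17): 2 → c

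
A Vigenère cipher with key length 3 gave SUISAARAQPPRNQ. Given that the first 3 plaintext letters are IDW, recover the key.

KRM

Subtract each crib letter from the matching ciphertext letter (mod 26):
S(18)−I(8)=10 → K
U(20)−D(3)=17 → R
I(8)−W(22)=-14≡12 → M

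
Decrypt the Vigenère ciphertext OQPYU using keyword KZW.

ERTOV

Repeat the key across the ciphertext: KZWKZ
O(14)−K(10): 4 → E
Q(16)−Z(25): -9≡17 → R
P(15)−W(22): -7≡19 → T
Y(24)−K(10): 14 → O
U(20)−Z(25): -5≡21 → V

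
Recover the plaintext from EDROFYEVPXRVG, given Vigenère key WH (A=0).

IWVHJRIOTQVOK

Repeat the key across the ciphertext: WHWHWHWHWHWHW
E(4)−W(22): -18≡8 → I
D(3)−H(7): -4≡22 → W
R(17)−W(22): -5≡21 → V
O(14)−H(7): 7 → H
F(5)−W(22): -17≡9 → J
Y(24)−H(7): 17 → R
E(4)−W(22): -18≡8 → I
V(21)−H(7): 14 → O
P(15)−W(22): -7≡19 → T
X(23)−H(7): 16 → Q
R(17)−W(22): -5≡21 → V
V(21)−H(7): 14 → O
G(6)−W(22): -16≡10 → K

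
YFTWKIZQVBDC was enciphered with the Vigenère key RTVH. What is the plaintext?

HMYPTPEJEIIV

Repeat the key across the ciphertext: RTVHRTVHRTVH
Y(24)−R(17): 7 → H
F(5)−T(19): -14≡12 → M
T(19)−V(21): -2≡24 → Y
W(22)−H(7): 15 → P
K(10)−R(17): -7≡19 → T
I(8)−T(19): -11≡15 → P
Z(25)−V(21): 4 → E
Q(16)−H(7): 9 → J
V(21)−R(17): 4 → E
B(1)−T(19): -18≡8 → I
D(3)−V(21): -18≡8 → I
C(2)−H(7): -5≡21 → V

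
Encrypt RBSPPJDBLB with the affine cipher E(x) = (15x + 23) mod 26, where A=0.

SMHOOCQMGM

R(17): 15·17+23=278≡18 → S
B(1): 15·1+23=38≡12 → M
S(18): 15·18+23=293≡7 → H
P(15): 15·15+23=248≡14 → O
P(15): 15·15+23=248≡14 → O
J(9): 15·9+23=158≡2 → C
D(3): 15·3+23=68≡16 → Q
B(1): 15·1+23=38≡12 → M
L(11): 15·11+23=188≡6 → G
B(1): 15·1+23=38≡12 → M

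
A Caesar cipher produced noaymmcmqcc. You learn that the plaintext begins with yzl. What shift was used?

From the crib: n(13)−y(24)=-11≡15, so the shift is 15.

15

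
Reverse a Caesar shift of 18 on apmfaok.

ixuniws

a(0): 0−18=-18≡8 → i
p(15): 15−18=-3≡23 → x
m(12): 12−18=-6≡20 → u
f(5): 5−18=-13≡13 → n
a(0): 0−18=-18≡8 → i
o(14): 14−18=-4≡22 → w
k(10): 10−18=-8≡18 → s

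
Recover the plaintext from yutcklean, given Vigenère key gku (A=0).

Repeat the key across the ciphertext: gkugkugku
y(24)−g(6): 18 → s
u(20)−k(10): 10 → k
t(19)−u(20): -1≡25 → z
c(2)−g(6): -4≡22 → w
k(10)−k(10): 0 → a
l(11)−u(20): -9≡17 → r
e(4)−g(6): -2≡24 → y
a(0)−k(10): -10≡16 → q
n(13)−u(20): -7≡19 → t

skzwaryqt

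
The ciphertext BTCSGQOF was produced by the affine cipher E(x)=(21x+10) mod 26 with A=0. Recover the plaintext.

The inverse of 21 mod 26 is 5, since 21·5=105≡1. Apply D(y)=5·(y−10) mod 26:
B(1): 5·(1−10)=-45≡7 → H
T(19): 5·(19−10)=45≡19 → T
C(2): 5·(2−10)=-40≡12 → M
S(18): 5·(18−10)=40≡14 → O
G(6): 5·(6−10)=-20≡6 → G
Q(16): 5·(16−10)=30≡4 → E
O(14): 5·(14−10)=20 → U
F(5): 5·(5−10)=-25≡1 → B

HTMOGEUB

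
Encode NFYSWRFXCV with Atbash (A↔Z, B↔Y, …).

N(13) → M(12)
F(5) → U(20)
Y(24) → B(1)
S(18) → H(7)
W(22) → D(3)
R(17) → I(8)
F(5) → U(20)
X(23) → C(2)
C(2) → X(23)
V(21) → E(4)

MUBHDIUCXE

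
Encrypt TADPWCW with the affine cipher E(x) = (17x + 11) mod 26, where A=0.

WLKGVTV

T(19): 17·19+11=334≡22 → W
A(0): 17·0+11=11 → L
D(3): 17·3+11=62≡10 → K
P(15): 17·15+11=266≡6 → G
W(22): 17·22+11=385≡21 → V
C(2): 17·2+11=45≡19 → T
W(22): 17·22+11=385≡21 → V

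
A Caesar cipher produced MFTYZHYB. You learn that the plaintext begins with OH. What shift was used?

24

From the crib: M(12)−O(14)=-2≡24, so the shift is 24.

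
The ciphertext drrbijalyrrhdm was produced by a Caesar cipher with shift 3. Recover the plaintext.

d(3): 3−3=0 → a
r(17): 17−3=14 → o
r(17): 17−3=14 → o
b(1): 1−3=-2≡24 → y
i(8): 8−3=5 → f
j(9): 9−3=6 → g
a(0): 0−3=-3≡23 → x
l(11): 11−3=8 → i
y(24): 24−3=21 → v
r(17): 17−3=14 → o
r(17): 17−3=14 → o
h(7): 7−3=4 → e
d(3): 3−3=0 → a
m(12): 12−3=9 → j

aooyfgxivooeaj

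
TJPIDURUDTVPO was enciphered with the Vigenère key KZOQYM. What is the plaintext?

JKBSFIHVPDXDE

Repeat the key across the ciphertext: KZOQYMKZOQYMK
T(19)−K(10): 9 → J
J(9)−Z(25): -16≡10 → K
P(15)−O(14): 1 → B
I(8)−Q(16): -8≡18 → S
D(3)−Y(24): -21≡5 → F
U(20)−M(12): 8 → I
R(17)−K(10): 7 → H
U(20)−Z(25): -5≡21 → V
D(3)−O(14): -11≡15 → P
T(19)−Q(16): 3 → D
V(21)−Y(24): -3≡23 → X
P(15)−M(12): 3 → D
O(14)−K(10): 4 → E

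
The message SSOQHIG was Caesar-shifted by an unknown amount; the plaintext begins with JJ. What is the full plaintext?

From the crib: S(18)−J(9)=9, so the shift is 9.
Subtract 9 from each ciphertext letter:
S(18): 18−9=9 → J
S(18): 18−9=9 → J
O(14): 14−9=5 → F
Q(16): 16−9=7 → H
H(7): 7−9=-2≡24 → Y
I(8): 8−9=-1≡25 → Z
G(6): 6−9=-3≡23 → X

JJFHYZX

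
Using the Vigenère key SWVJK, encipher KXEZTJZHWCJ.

CTZIDBVCFMB

Repeat the key across the message: SWVJKSWVJKS
K(10)+S(18): 28≡2 → C
X(23)+W(22): 45≡19 → T
E(4)+V(21): 25 → Z
Z(25)+J(9): 34≡8 → I
T(19)+K(10): 29≡3 → D
J(9)+S(18): 27≡1 → B
Z(25)+W(22): 47≡21 → V
H(7)+V(21): 28≡2 → C
W(22)+J(9): 31≡5 → F
C(2)+K(10): 12 → M
J(9)+S(18): 27≡1 → B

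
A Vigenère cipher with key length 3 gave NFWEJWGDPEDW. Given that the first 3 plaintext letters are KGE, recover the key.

DZS

Subtract each crib letter from the matching ciphertext letter (mod 26):
N(13)−K(10)=3 → D
F(5)−G(6)=-1≡25 → Z
W(22)−E(4)=18 → S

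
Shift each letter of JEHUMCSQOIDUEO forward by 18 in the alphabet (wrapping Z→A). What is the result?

J(9): 9+18=27≡1 → B
E(4): 4+18=22 → W
H(7): 7+18=25 → Z
U(20): 20+18=38≡12 → M
M(12): 12+18=30≡4 → E
C(2): 2+18=20 → U
S(18): 18+18=36≡10 → K
Q(16): 16+18=34≡8 → I
O(14): 14+18=32≡6 → G
I(8): 8+18=26≡0 → A
D(3): 3+18=21 → V
U(20): 20+18=38≡12 → M
E(4): 4+18=22 → W
O(14): 14+18=32≡6 → G

BWZMEUKIGAVMWG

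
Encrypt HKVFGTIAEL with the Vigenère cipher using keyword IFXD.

PPSIOYFDMQ

Repeat the key across the message: IFXDIFXDIF
H(7)+I(8): 15 → P
K(10)+F(5): 15 → P
V(21)+X(23): 44≡18 → S
F(5)+D(3): 8 → I
G(6)+I(8): 14 → O
T(19)+F(5): 24 → Y
I(8)+X(23): 31≡5 → F
A(0)+D(3): 3 → D
E(4)+I(8): 12 → M
L(11)+F(5): 16 → Q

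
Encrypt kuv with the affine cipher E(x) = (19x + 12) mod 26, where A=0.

k(10): 19·10+12=202≡20 → u
u(20): 19·20+12=392≡2 → c
v(21): 19·21+12=411≡21 → v

ucv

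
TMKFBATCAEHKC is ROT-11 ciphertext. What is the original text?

IBZUQPIRPTWZR

T(19): 19−11=8 → I
M(12): 12−11=1 → B
K(10): 10−11=-1≡25 → Z
F(5): 5−11=-6≡20 → U
B(1): 1−11=-10≡16 → Q
A(0): 0−11=-11≡15 → P
T(19): 19−11=8 → I
C(2): 2−11=-9≡17 → R
A(0): 0−11=-11≡15 → P
E(4): 4−11=-7≡19 → T
H(7): 7−11=-4≡22 → W
K(10): 10−11=-1≡25 → Z
C(2): 2−11=-9≡17 → R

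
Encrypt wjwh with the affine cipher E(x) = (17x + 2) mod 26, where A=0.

w(22): 17·22+2=376≡12 → m
j(9): 17·9+2=155≡25 → z
w(22): 17·22+2=376≡12 → m
h(7): 17·7+2=121≡17 → r

mzmr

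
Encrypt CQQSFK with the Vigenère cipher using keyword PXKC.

RNAUUH

Repeat the key across the message: PXKCPX
C(2)+P(15): 17 → R
Q(16)+X(23): 39≡13 → N
Q(16)+K(10): 26≡0 → A
S(18)+C(2): 20 → U
F(5)+P(15): 20 → U
K(10)+X(23): 33≡7 → H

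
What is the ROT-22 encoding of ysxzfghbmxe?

y(24): 24+22=46≡20 → u
s(18): 18+22=40≡14 → o
x(23): 23+22=45≡19 → t
z(25): 25+22=47≡21 → v
f(5): 5+22=27≡1 → b
g(6): 6+22=28≡2 → c
h(7): 7+22=29≡3 → d
b(1): 1+22=23 → x
m(12): 12+22=34≡8 → i
x(23): 23+22=45≡19 → t
e(4): 4+22=26≡0 → a

uotvbcdxita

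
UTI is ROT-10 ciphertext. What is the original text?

KJY

U(20): 20−10=10 → K
T(19): 19−10=9 → J
I(8): 8−10=-2≡24 → Y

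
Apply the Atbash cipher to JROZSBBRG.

J(9) → Q(16)
R(17) → I(8)
O(14) → L(11)
Z(25) → A(0)
S(18) → H(7)
B(1) → Y(24)
B(1) → Y(24)
R(17) → I(8)
G(6) → T(19)

QILAHYYIT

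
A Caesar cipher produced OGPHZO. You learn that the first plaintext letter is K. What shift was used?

From the crib: O(14)−K(10)=4, so the shift is 4.

4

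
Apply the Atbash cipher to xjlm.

cqon

x(23) → c(2)
j(9) → q(16)
l(11) → o(14)
m(12) → n(13)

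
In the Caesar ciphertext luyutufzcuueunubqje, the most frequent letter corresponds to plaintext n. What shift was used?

The most frequent ciphertext letter is u (appears 7 times).
u is position 20; n is position 13.
Shift = 7.

7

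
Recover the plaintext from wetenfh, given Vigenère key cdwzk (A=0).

ubxfdde

Repeat the key across the ciphertext: cdwzkcd
w(22)−c(2): 20 → u
e(4)−d(3): 1 → b
t(19)−w(22): -3≡23 → x
e(4)−z(25): -21≡5 → f
n(13)−k(10): 3 → d
f(5)−c(2): 3 → d
h(7)−d(3): 4 → e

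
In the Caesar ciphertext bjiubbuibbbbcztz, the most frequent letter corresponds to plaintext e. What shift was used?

The most frequent ciphertext letter is b (appears 7 times).
b is position 1; e is position 4.
Shift = -3≡23.

23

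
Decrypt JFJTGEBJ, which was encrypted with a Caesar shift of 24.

LHLVIGDL

J(9): 9−24=-15≡11 → L
F(5): 5−24=-19≡7 → H
J(9): 9−24=-15≡11 → L
T(19): 19−24=-5≡21 → V
G(6): 6−24=-18≡8 → I
E(4): 4−24=-20≡6 → G
B(1): 1−24=-23≡3 → D
J(9): 9−24=-15≡11 → L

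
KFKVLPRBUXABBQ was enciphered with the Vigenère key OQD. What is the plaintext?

Repeat the key across the ciphertext: OQDOQDOQDOQDOQ
K(10)−O(14): -4≡22 → W
F(5)−Q(16): -11≡15 → P
K(10)−D(3): 7 → H
V(21)−O(14): 7 → H
L(11)−Q(16): -5≡21 → V
P(15)−D(3): 12 → M
R(17)−O(14): 3 → D
B(1)−Q(16): -15≡11 → L
U(20)−D(3): 17 → R
X(23)−O(14): 9 → J
A(0)−Q(16): -16≡10 → K
B(1)−D(3): -2≡24 → Y
B(1)−O(14): -13≡13 → N
Q(16)−Q(16): 0 → A

WPHHVMDLRJKYNA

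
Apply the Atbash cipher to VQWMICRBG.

V(21) → E(4)
Q(16) → J(9)
W(22) → D(3)
M(12) → N(13)
I(8) → R(17)
C(2) → X(23)
R(17) → I(8)
B(1) → Y(24)
G(6) → T(19)

EJDNRXIYT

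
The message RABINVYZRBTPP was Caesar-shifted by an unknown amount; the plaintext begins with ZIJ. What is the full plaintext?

ZIJQVDGHZJBXX

From the crib: R(17)−Z(25)=-8≡18, so the shift is 18.
Subtract 18 from each ciphertext letter:
R(17): 17−18=-1≡25 → Z
A(0): 0−18=-18≡8 → I
B(1): 1−18=-17≡9 → J
I(8): 8−18=-10≡16 → Q
N(13): 13−18=-5≡21 → V
V(21): 21−18=3 → D
Y(24): 24−18=6 → G
Z(25): 25−18=7 → H
R(17): 17−18=-1≡25 → Z
B(1): 1−18=-17≡9 → J
T(19): 19−18=1 → B
P(15): 15−18=-3≡23 → X
P(15): 15−18=-3≡23 → X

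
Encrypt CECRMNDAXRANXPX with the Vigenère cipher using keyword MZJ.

ODLDLWPZGDZWJOG

Repeat the key across the message: MZJMZJMZJMZJMZJ
C(2)+M(12): 14 → O
E(4)+Z(25): 29≡3 → D
C(2)+J(9): 11 → L
R(17)+M(12): 29≡3 → D
M(12)+Z(25): 37≡11 → L
N(13)+J(9): 22 → W
D(3)+M(12): 15 → P
A(0)+Z(25): 25 → Z
X(23)+J(9): 32≡6 → G
R(17)+M(12): 29≡3 → D
A(0)+Z(25): 25 → Z
N(13)+J(9): 22 → W
X(23)+M(12): 35≡9 → J
P(15)+Z(25): 40≡14 → O
X(23)+J(9): 32≡6 → G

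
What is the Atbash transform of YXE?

Y(24) → B(1)
X(23) → C(2)
E(4) → V(21)

BCV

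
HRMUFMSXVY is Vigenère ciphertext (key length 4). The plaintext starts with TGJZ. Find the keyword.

Subtract each crib letter from the matching ciphertext letter (mod 26):
H(7)−T(19)=-12≡14 → O
R(17)−G(6)=11 → L
M(12)−J(9)=3 → D
U(20)−Z(25)=-5≡21 → V

OLDV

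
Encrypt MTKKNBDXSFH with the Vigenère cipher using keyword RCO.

DVYBPPUZGWJ

Repeat the key across the message: RCORCORCORC
M(12)+R(17): 29≡3 → D
T(19)+C(2): 21 → V
K(10)+O(14): 24 → Y
K(10)+R(17): 27≡1 → B
N(13)+C(2): 15 → P
B(1)+O(14): 15 → P
D(3)+R(17): 20 → U
X(23)+C(2): 25 → Z
S(18)+O(14): 32≡6 → G
F(5)+R(17): 22 → W
H(7)+C(2): 9 → J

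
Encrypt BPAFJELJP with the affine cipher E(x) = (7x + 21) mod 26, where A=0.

CWVEGXUGW

B(1): 7·1+21=28≡2 → C
P(15): 7·15+21=126≡22 → W
A(0): 7·0+21=21 → V
F(5): 7·5+21=56≡4 → E
J(9): 7·9+21=84≡6 → G
E(4): 7·4+21=49≡23 → X
L(11): 7·11+21=98≡20 → U
J(9): 7·9+21=84≡6 → G
P(15): 7·15+21=126≡22 → W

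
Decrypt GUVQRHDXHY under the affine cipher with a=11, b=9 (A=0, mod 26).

VBUDWOQGOZ

The inverse of 11 mod 26 is 19, since 11·19=209≡1. Apply D(y)=19·(y−9) mod 26:
G(6): 19·(6−9)=-57≡21 → V
U(20): 19·(20−9)=209≡1 → B
V(21): 19·(21−9)=228≡20 → U
Q(16): 19·(16−9)=133≡3 → D
R(17): 19·(17−9)=152≡22 → W
H(7): 19·(7−9)=-38≡14 → O
D(3): 19·(3−9)=-114≡16 → Q
X(23): 19·(23−9)=266≡6 → G
H(7): 19·(7−9)=-38≡14 → O
Y(24): 19·(24−9)=285≡25 → Z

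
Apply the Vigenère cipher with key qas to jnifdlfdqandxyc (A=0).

Repeat the key across the message: qasqasqasqasqas
j(9)+q(16): 25 → z
n(13)+a(0): 13 → n
i(8)+s(18): 26≡0 → a
f(5)+q(16): 21 → v
d(3)+a(0): 3 → d
l(11)+s(18): 29≡3 → d
f(5)+q(16): 21 → v
d(3)+a(0): 3 → d
q(16)+s(18): 34≡8 → i
a(0)+q(16): 16 → q
n(13)+a(0): 13 → n
d(3)+s(18): 21 → v
x(23)+q(16): 39≡13 → n
y(24)+a(0): 24 → y
c(2)+s(18): 20 → u

znavddvdiqnvnyu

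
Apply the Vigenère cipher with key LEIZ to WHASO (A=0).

HLIRZ

Repeat the key across the message: LEIZL
W(22)+L(11): 33≡7 → H
H(7)+E(4): 11 → L
A(0)+I(8): 8 → I
S(18)+Z(25): 43≡17 → R
O(14)+L(11): 25 → Z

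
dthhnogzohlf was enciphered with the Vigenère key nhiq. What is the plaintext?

Repeat the key across the ciphertext: nhiqnhiqnhiq
d(3)−n(13): -10≡16 → q
t(19)−h(7): 12 → m
h(7)−i(8): -1≡25 → z
h(7)−q(16): -9≡17 → r
n(13)−n(13): 0 → a
o(14)−h(7): 7 → h
g(6)−i(8): -2≡24 → y
z(25)−q(16): 9 → j
o(14)−n(13): 1 → b
h(7)−h(7): 0 → a
l(11)−i(8): 3 → d
f(5)−q(16): -11≡15 → p

qmzrahyjbadp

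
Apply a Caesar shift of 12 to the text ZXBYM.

LJNKY

Z(25): 25+12=37≡11 → L
X(23): 23+12=35≡9 → J
B(1): 1+12=13 → N
Y(24): 24+12=36≡10 → K
M(12): 12+12=24 → Y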